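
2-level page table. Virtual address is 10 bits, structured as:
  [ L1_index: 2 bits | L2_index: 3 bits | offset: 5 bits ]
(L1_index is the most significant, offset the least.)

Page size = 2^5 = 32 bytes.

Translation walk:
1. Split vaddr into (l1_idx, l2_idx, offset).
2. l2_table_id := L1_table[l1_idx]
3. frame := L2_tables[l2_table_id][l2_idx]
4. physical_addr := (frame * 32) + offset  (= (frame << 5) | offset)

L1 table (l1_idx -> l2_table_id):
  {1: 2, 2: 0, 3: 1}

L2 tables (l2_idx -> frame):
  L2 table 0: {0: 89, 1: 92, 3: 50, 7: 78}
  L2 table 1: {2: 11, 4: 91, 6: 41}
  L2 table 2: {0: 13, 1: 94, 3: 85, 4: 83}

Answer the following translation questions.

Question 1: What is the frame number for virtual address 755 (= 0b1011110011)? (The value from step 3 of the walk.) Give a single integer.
vaddr = 755: l1_idx=2, l2_idx=7
L1[2] = 0; L2[0][7] = 78

Answer: 78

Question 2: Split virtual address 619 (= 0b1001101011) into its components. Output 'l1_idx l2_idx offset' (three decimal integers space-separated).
Answer: 2 3 11

Derivation:
vaddr = 619 = 0b1001101011
  top 2 bits -> l1_idx = 2
  next 3 bits -> l2_idx = 3
  bottom 5 bits -> offset = 11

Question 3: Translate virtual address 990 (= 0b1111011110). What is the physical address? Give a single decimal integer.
Answer: 1342

Derivation:
vaddr = 990 = 0b1111011110
Split: l1_idx=3, l2_idx=6, offset=30
L1[3] = 1
L2[1][6] = 41
paddr = 41 * 32 + 30 = 1342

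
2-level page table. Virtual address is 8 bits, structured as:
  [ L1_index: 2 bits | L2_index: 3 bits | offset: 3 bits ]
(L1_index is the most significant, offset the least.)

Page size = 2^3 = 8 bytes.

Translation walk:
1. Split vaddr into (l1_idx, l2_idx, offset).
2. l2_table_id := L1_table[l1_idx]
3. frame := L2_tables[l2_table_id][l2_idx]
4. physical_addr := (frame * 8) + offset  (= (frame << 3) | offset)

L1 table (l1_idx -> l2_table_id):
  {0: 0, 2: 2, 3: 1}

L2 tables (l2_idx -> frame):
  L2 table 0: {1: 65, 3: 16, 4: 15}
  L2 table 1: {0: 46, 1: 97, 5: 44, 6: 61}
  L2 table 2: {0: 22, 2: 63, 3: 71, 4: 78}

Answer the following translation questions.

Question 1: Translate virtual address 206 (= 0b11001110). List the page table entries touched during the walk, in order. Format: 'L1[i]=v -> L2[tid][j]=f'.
vaddr = 206 = 0b11001110
Split: l1_idx=3, l2_idx=1, offset=6

Answer: L1[3]=1 -> L2[1][1]=97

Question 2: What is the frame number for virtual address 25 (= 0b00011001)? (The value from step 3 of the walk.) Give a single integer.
vaddr = 25: l1_idx=0, l2_idx=3
L1[0] = 0; L2[0][3] = 16

Answer: 16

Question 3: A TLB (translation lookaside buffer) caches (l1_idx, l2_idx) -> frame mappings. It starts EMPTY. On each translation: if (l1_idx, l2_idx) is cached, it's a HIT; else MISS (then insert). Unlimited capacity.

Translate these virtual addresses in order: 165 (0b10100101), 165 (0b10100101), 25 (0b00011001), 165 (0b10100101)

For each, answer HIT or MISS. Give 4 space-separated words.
Answer: MISS HIT MISS HIT

Derivation:
vaddr=165: (2,4) not in TLB -> MISS, insert
vaddr=165: (2,4) in TLB -> HIT
vaddr=25: (0,3) not in TLB -> MISS, insert
vaddr=165: (2,4) in TLB -> HIT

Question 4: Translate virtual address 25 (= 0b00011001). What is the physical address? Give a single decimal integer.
vaddr = 25 = 0b00011001
Split: l1_idx=0, l2_idx=3, offset=1
L1[0] = 0
L2[0][3] = 16
paddr = 16 * 8 + 1 = 129

Answer: 129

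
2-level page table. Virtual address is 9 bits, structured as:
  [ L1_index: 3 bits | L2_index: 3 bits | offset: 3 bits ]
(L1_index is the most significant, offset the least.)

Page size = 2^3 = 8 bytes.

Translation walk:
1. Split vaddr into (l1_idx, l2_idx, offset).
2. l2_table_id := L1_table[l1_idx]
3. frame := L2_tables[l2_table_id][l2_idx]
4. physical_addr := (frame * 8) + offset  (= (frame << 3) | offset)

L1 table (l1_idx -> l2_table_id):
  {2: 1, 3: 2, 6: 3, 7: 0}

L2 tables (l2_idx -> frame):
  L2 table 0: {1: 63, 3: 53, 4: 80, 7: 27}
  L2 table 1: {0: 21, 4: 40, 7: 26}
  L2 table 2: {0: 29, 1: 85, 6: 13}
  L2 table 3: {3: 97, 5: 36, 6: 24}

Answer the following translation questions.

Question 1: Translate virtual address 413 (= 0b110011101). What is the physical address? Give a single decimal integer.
Answer: 781

Derivation:
vaddr = 413 = 0b110011101
Split: l1_idx=6, l2_idx=3, offset=5
L1[6] = 3
L2[3][3] = 97
paddr = 97 * 8 + 5 = 781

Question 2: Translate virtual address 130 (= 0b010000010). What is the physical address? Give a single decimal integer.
Answer: 170

Derivation:
vaddr = 130 = 0b010000010
Split: l1_idx=2, l2_idx=0, offset=2
L1[2] = 1
L2[1][0] = 21
paddr = 21 * 8 + 2 = 170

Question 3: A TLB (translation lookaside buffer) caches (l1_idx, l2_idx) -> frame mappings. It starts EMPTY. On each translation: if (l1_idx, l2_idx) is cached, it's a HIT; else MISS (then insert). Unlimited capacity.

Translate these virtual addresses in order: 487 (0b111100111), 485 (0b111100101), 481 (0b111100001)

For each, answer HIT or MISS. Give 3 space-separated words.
vaddr=487: (7,4) not in TLB -> MISS, insert
vaddr=485: (7,4) in TLB -> HIT
vaddr=481: (7,4) in TLB -> HIT

Answer: MISS HIT HIT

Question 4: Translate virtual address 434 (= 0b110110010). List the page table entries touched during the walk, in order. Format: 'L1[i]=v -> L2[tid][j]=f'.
Answer: L1[6]=3 -> L2[3][6]=24

Derivation:
vaddr = 434 = 0b110110010
Split: l1_idx=6, l2_idx=6, offset=2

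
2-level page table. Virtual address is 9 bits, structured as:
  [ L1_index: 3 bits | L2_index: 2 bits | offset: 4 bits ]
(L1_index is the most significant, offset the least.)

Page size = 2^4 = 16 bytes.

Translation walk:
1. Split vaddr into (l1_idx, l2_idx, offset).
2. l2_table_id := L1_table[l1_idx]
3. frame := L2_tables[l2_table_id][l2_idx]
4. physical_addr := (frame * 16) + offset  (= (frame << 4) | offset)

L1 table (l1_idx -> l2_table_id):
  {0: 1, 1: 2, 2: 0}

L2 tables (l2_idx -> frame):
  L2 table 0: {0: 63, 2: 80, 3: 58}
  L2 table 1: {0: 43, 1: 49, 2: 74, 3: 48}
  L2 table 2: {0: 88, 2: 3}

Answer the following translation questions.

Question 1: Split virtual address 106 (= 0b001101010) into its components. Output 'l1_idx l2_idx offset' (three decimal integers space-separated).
Answer: 1 2 10

Derivation:
vaddr = 106 = 0b001101010
  top 3 bits -> l1_idx = 1
  next 2 bits -> l2_idx = 2
  bottom 4 bits -> offset = 10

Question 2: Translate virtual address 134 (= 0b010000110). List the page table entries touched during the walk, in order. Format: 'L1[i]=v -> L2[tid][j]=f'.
vaddr = 134 = 0b010000110
Split: l1_idx=2, l2_idx=0, offset=6

Answer: L1[2]=0 -> L2[0][0]=63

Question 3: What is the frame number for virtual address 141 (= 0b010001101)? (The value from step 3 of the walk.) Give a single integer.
vaddr = 141: l1_idx=2, l2_idx=0
L1[2] = 0; L2[0][0] = 63

Answer: 63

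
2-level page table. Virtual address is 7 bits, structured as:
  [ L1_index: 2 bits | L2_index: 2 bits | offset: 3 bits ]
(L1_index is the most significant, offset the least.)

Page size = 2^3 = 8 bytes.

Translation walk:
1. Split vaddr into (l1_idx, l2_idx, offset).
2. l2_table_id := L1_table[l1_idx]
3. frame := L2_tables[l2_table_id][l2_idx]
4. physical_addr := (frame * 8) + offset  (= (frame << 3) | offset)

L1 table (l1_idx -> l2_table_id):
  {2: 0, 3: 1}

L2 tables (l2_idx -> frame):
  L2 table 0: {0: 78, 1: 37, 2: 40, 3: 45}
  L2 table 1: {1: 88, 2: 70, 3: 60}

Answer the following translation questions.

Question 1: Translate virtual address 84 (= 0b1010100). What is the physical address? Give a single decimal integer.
vaddr = 84 = 0b1010100
Split: l1_idx=2, l2_idx=2, offset=4
L1[2] = 0
L2[0][2] = 40
paddr = 40 * 8 + 4 = 324

Answer: 324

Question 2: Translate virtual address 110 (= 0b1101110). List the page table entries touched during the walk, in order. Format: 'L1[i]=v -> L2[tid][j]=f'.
Answer: L1[3]=1 -> L2[1][1]=88

Derivation:
vaddr = 110 = 0b1101110
Split: l1_idx=3, l2_idx=1, offset=6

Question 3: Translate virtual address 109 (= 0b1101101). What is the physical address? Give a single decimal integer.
vaddr = 109 = 0b1101101
Split: l1_idx=3, l2_idx=1, offset=5
L1[3] = 1
L2[1][1] = 88
paddr = 88 * 8 + 5 = 709

Answer: 709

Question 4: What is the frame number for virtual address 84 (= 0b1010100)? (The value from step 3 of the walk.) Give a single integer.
vaddr = 84: l1_idx=2, l2_idx=2
L1[2] = 0; L2[0][2] = 40

Answer: 40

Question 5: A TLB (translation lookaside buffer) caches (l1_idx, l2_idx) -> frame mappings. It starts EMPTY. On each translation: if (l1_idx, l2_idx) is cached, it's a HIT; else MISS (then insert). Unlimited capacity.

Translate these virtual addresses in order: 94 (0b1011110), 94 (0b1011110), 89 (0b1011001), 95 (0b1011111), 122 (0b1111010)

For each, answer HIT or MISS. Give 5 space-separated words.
vaddr=94: (2,3) not in TLB -> MISS, insert
vaddr=94: (2,3) in TLB -> HIT
vaddr=89: (2,3) in TLB -> HIT
vaddr=95: (2,3) in TLB -> HIT
vaddr=122: (3,3) not in TLB -> MISS, insert

Answer: MISS HIT HIT HIT MISS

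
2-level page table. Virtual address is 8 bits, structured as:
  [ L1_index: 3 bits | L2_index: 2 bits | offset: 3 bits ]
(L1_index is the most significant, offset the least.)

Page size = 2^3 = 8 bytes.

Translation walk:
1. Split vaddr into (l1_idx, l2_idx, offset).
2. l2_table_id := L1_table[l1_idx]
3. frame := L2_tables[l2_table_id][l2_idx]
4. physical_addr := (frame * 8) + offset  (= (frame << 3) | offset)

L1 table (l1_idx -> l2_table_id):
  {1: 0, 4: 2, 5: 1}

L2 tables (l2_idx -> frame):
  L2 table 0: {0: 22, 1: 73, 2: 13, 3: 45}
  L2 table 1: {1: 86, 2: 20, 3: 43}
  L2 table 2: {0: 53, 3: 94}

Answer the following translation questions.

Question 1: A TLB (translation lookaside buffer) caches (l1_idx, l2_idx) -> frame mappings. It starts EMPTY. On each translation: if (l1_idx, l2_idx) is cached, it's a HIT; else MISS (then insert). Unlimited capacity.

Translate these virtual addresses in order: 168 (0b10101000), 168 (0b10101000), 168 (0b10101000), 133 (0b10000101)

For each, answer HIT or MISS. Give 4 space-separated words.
Answer: MISS HIT HIT MISS

Derivation:
vaddr=168: (5,1) not in TLB -> MISS, insert
vaddr=168: (5,1) in TLB -> HIT
vaddr=168: (5,1) in TLB -> HIT
vaddr=133: (4,0) not in TLB -> MISS, insert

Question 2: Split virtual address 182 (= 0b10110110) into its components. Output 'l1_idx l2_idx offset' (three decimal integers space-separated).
Answer: 5 2 6

Derivation:
vaddr = 182 = 0b10110110
  top 3 bits -> l1_idx = 5
  next 2 bits -> l2_idx = 2
  bottom 3 bits -> offset = 6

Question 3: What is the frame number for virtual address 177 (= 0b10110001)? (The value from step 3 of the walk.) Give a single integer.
Answer: 20

Derivation:
vaddr = 177: l1_idx=5, l2_idx=2
L1[5] = 1; L2[1][2] = 20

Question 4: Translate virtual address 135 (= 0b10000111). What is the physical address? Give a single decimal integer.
vaddr = 135 = 0b10000111
Split: l1_idx=4, l2_idx=0, offset=7
L1[4] = 2
L2[2][0] = 53
paddr = 53 * 8 + 7 = 431

Answer: 431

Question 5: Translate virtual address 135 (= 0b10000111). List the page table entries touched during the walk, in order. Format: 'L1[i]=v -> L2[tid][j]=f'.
Answer: L1[4]=2 -> L2[2][0]=53

Derivation:
vaddr = 135 = 0b10000111
Split: l1_idx=4, l2_idx=0, offset=7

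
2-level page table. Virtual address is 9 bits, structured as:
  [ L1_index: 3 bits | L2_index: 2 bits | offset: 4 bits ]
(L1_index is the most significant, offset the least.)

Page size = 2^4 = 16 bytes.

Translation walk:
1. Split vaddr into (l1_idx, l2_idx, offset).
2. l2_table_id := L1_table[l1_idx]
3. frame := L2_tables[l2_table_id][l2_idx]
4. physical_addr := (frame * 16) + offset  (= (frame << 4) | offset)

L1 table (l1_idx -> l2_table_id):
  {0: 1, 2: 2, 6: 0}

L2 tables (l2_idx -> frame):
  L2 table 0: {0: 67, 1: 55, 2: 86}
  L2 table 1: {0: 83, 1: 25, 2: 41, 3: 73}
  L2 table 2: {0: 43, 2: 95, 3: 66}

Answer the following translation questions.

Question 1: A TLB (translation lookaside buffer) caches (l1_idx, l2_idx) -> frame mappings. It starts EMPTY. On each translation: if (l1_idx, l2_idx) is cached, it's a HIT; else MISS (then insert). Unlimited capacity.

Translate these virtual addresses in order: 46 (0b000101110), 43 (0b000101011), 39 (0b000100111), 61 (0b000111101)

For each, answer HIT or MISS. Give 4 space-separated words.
Answer: MISS HIT HIT MISS

Derivation:
vaddr=46: (0,2) not in TLB -> MISS, insert
vaddr=43: (0,2) in TLB -> HIT
vaddr=39: (0,2) in TLB -> HIT
vaddr=61: (0,3) not in TLB -> MISS, insert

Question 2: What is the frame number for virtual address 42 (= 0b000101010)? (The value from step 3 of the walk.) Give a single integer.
Answer: 41

Derivation:
vaddr = 42: l1_idx=0, l2_idx=2
L1[0] = 1; L2[1][2] = 41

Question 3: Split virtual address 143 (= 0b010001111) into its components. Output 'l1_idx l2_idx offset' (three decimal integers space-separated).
vaddr = 143 = 0b010001111
  top 3 bits -> l1_idx = 2
  next 2 bits -> l2_idx = 0
  bottom 4 bits -> offset = 15

Answer: 2 0 15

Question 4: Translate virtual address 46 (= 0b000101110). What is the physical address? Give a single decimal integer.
Answer: 670

Derivation:
vaddr = 46 = 0b000101110
Split: l1_idx=0, l2_idx=2, offset=14
L1[0] = 1
L2[1][2] = 41
paddr = 41 * 16 + 14 = 670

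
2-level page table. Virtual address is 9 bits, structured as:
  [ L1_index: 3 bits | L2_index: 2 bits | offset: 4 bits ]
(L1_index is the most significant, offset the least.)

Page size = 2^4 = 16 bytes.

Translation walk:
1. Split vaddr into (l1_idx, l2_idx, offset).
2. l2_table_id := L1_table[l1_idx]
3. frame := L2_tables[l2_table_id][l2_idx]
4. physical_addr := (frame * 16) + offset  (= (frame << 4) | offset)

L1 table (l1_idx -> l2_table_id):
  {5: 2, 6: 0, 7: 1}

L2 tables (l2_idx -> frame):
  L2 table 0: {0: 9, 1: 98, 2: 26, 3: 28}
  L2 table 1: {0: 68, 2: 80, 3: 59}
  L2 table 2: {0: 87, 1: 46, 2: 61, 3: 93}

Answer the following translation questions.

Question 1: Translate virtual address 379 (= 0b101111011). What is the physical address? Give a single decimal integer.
vaddr = 379 = 0b101111011
Split: l1_idx=5, l2_idx=3, offset=11
L1[5] = 2
L2[2][3] = 93
paddr = 93 * 16 + 11 = 1499

Answer: 1499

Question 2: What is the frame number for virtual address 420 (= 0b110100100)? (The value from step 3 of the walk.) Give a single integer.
Answer: 26

Derivation:
vaddr = 420: l1_idx=6, l2_idx=2
L1[6] = 0; L2[0][2] = 26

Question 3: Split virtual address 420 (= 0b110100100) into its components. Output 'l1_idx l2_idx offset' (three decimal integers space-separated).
Answer: 6 2 4

Derivation:
vaddr = 420 = 0b110100100
  top 3 bits -> l1_idx = 6
  next 2 bits -> l2_idx = 2
  bottom 4 bits -> offset = 4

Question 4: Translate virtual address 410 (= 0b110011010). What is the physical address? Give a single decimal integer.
vaddr = 410 = 0b110011010
Split: l1_idx=6, l2_idx=1, offset=10
L1[6] = 0
L2[0][1] = 98
paddr = 98 * 16 + 10 = 1578

Answer: 1578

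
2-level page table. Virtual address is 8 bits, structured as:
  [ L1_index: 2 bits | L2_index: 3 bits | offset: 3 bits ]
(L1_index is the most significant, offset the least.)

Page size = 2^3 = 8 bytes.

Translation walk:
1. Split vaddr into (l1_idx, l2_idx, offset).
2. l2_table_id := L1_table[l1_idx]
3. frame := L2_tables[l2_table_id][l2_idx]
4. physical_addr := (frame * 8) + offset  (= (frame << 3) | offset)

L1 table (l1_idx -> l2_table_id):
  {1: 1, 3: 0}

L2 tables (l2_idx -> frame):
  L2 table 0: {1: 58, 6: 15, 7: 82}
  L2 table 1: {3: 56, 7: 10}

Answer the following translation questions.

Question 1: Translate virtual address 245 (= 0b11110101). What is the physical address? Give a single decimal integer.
vaddr = 245 = 0b11110101
Split: l1_idx=3, l2_idx=6, offset=5
L1[3] = 0
L2[0][6] = 15
paddr = 15 * 8 + 5 = 125

Answer: 125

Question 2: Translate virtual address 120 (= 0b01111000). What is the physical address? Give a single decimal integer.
vaddr = 120 = 0b01111000
Split: l1_idx=1, l2_idx=7, offset=0
L1[1] = 1
L2[1][7] = 10
paddr = 10 * 8 + 0 = 80

Answer: 80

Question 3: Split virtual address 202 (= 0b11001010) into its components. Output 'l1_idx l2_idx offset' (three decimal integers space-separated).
vaddr = 202 = 0b11001010
  top 2 bits -> l1_idx = 3
  next 3 bits -> l2_idx = 1
  bottom 3 bits -> offset = 2

Answer: 3 1 2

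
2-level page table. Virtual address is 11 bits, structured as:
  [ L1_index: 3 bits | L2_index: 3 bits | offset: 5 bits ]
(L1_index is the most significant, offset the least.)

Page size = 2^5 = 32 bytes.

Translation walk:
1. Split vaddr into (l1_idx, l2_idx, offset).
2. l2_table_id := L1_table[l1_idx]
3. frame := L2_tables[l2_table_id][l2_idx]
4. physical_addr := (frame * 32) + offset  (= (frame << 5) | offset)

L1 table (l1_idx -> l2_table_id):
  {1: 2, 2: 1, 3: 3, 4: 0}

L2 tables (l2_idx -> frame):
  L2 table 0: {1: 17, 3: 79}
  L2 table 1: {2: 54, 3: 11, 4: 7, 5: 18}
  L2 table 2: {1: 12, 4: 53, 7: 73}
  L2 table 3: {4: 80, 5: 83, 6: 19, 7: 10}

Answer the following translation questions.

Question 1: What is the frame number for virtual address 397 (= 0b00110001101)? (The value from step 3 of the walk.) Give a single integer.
vaddr = 397: l1_idx=1, l2_idx=4
L1[1] = 2; L2[2][4] = 53

Answer: 53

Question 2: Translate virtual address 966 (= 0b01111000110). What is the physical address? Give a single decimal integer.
vaddr = 966 = 0b01111000110
Split: l1_idx=3, l2_idx=6, offset=6
L1[3] = 3
L2[3][6] = 19
paddr = 19 * 32 + 6 = 614

Answer: 614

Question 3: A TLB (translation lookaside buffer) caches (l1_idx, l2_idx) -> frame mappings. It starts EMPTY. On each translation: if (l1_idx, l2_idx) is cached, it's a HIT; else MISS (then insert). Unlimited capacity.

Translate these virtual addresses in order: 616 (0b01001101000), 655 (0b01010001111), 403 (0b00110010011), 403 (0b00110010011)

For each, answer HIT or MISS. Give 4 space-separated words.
Answer: MISS MISS MISS HIT

Derivation:
vaddr=616: (2,3) not in TLB -> MISS, insert
vaddr=655: (2,4) not in TLB -> MISS, insert
vaddr=403: (1,4) not in TLB -> MISS, insert
vaddr=403: (1,4) in TLB -> HIT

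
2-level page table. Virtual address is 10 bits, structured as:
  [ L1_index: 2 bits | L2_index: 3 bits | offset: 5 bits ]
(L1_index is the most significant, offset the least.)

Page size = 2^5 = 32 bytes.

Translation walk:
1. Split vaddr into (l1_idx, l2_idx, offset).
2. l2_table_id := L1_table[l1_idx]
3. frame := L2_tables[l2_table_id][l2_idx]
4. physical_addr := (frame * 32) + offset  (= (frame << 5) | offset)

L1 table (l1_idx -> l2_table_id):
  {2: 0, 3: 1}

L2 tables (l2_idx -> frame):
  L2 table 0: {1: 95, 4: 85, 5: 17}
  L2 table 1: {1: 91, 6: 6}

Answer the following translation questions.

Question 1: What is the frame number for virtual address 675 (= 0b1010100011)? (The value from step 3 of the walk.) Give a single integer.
Answer: 17

Derivation:
vaddr = 675: l1_idx=2, l2_idx=5
L1[2] = 0; L2[0][5] = 17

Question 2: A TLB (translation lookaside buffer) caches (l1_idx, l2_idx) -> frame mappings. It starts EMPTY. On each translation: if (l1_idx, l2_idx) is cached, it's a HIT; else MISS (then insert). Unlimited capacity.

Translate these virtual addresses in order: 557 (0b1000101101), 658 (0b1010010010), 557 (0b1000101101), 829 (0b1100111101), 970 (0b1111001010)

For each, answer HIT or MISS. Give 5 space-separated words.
vaddr=557: (2,1) not in TLB -> MISS, insert
vaddr=658: (2,4) not in TLB -> MISS, insert
vaddr=557: (2,1) in TLB -> HIT
vaddr=829: (3,1) not in TLB -> MISS, insert
vaddr=970: (3,6) not in TLB -> MISS, insert

Answer: MISS MISS HIT MISS MISS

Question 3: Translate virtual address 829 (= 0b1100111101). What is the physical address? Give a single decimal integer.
Answer: 2941

Derivation:
vaddr = 829 = 0b1100111101
Split: l1_idx=3, l2_idx=1, offset=29
L1[3] = 1
L2[1][1] = 91
paddr = 91 * 32 + 29 = 2941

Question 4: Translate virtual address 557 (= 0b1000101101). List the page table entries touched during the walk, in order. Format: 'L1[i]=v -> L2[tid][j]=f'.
Answer: L1[2]=0 -> L2[0][1]=95

Derivation:
vaddr = 557 = 0b1000101101
Split: l1_idx=2, l2_idx=1, offset=13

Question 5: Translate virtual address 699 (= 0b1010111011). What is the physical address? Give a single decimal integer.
Answer: 571

Derivation:
vaddr = 699 = 0b1010111011
Split: l1_idx=2, l2_idx=5, offset=27
L1[2] = 0
L2[0][5] = 17
paddr = 17 * 32 + 27 = 571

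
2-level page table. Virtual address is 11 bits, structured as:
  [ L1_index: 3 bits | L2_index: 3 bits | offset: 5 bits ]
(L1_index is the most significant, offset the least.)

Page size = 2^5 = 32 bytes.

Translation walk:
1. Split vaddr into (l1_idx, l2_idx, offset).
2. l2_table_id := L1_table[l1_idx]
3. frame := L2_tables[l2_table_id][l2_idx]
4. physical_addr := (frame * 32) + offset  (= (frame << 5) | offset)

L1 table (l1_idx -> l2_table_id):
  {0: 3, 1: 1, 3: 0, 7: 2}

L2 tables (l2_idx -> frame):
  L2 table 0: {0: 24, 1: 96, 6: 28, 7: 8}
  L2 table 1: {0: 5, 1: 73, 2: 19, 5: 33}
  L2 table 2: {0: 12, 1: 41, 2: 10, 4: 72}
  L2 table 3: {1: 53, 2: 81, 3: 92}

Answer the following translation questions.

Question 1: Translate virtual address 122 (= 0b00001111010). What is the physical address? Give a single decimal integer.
Answer: 2970

Derivation:
vaddr = 122 = 0b00001111010
Split: l1_idx=0, l2_idx=3, offset=26
L1[0] = 3
L2[3][3] = 92
paddr = 92 * 32 + 26 = 2970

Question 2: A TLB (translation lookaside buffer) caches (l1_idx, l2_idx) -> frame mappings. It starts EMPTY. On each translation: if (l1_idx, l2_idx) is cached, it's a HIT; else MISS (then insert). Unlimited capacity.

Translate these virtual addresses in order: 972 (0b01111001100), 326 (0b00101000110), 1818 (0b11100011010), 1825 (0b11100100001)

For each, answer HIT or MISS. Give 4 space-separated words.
Answer: MISS MISS MISS MISS

Derivation:
vaddr=972: (3,6) not in TLB -> MISS, insert
vaddr=326: (1,2) not in TLB -> MISS, insert
vaddr=1818: (7,0) not in TLB -> MISS, insert
vaddr=1825: (7,1) not in TLB -> MISS, insert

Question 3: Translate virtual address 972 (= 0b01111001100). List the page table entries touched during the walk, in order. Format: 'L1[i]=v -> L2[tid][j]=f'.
Answer: L1[3]=0 -> L2[0][6]=28

Derivation:
vaddr = 972 = 0b01111001100
Split: l1_idx=3, l2_idx=6, offset=12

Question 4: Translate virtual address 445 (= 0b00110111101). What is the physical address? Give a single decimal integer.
Answer: 1085

Derivation:
vaddr = 445 = 0b00110111101
Split: l1_idx=1, l2_idx=5, offset=29
L1[1] = 1
L2[1][5] = 33
paddr = 33 * 32 + 29 = 1085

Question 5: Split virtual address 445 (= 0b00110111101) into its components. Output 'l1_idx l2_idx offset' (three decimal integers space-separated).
vaddr = 445 = 0b00110111101
  top 3 bits -> l1_idx = 1
  next 3 bits -> l2_idx = 5
  bottom 5 bits -> offset = 29

Answer: 1 5 29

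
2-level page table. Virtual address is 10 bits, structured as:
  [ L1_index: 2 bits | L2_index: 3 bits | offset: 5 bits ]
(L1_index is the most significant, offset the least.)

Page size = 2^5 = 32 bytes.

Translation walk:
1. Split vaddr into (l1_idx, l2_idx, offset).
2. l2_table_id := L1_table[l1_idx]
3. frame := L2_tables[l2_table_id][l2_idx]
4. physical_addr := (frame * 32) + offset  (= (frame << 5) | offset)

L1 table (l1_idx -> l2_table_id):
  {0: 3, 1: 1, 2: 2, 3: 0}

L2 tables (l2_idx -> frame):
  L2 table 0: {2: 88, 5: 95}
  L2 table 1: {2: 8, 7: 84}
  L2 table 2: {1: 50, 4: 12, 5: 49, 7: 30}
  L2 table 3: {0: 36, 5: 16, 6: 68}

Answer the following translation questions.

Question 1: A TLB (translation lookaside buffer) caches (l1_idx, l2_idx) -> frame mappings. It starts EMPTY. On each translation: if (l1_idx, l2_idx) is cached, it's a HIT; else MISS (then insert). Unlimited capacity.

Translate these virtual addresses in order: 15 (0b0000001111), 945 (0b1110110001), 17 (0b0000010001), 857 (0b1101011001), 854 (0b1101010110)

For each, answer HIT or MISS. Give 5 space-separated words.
Answer: MISS MISS HIT MISS HIT

Derivation:
vaddr=15: (0,0) not in TLB -> MISS, insert
vaddr=945: (3,5) not in TLB -> MISS, insert
vaddr=17: (0,0) in TLB -> HIT
vaddr=857: (3,2) not in TLB -> MISS, insert
vaddr=854: (3,2) in TLB -> HIT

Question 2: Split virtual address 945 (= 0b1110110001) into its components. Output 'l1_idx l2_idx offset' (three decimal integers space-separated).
vaddr = 945 = 0b1110110001
  top 2 bits -> l1_idx = 3
  next 3 bits -> l2_idx = 5
  bottom 5 bits -> offset = 17

Answer: 3 5 17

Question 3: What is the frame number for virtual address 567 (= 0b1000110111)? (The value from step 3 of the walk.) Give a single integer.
vaddr = 567: l1_idx=2, l2_idx=1
L1[2] = 2; L2[2][1] = 50

Answer: 50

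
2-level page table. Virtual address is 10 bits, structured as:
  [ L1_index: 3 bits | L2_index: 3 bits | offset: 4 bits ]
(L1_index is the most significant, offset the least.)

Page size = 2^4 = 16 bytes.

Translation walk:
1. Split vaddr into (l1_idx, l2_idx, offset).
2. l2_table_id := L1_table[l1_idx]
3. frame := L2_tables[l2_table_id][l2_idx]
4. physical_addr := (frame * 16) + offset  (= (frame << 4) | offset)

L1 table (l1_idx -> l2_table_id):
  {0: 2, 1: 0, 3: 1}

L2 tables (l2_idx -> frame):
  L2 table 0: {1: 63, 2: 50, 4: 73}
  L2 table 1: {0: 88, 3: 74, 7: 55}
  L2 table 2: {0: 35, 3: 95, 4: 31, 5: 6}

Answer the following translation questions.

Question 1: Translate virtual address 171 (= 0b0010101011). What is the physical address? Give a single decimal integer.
Answer: 811

Derivation:
vaddr = 171 = 0b0010101011
Split: l1_idx=1, l2_idx=2, offset=11
L1[1] = 0
L2[0][2] = 50
paddr = 50 * 16 + 11 = 811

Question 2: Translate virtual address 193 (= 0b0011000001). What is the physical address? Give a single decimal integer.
Answer: 1169

Derivation:
vaddr = 193 = 0b0011000001
Split: l1_idx=1, l2_idx=4, offset=1
L1[1] = 0
L2[0][4] = 73
paddr = 73 * 16 + 1 = 1169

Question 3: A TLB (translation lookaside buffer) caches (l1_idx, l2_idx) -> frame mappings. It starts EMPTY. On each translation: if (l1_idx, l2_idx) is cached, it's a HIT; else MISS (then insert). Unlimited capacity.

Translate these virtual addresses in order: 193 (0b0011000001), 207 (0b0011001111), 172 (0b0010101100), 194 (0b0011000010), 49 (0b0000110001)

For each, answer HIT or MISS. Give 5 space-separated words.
vaddr=193: (1,4) not in TLB -> MISS, insert
vaddr=207: (1,4) in TLB -> HIT
vaddr=172: (1,2) not in TLB -> MISS, insert
vaddr=194: (1,4) in TLB -> HIT
vaddr=49: (0,3) not in TLB -> MISS, insert

Answer: MISS HIT MISS HIT MISS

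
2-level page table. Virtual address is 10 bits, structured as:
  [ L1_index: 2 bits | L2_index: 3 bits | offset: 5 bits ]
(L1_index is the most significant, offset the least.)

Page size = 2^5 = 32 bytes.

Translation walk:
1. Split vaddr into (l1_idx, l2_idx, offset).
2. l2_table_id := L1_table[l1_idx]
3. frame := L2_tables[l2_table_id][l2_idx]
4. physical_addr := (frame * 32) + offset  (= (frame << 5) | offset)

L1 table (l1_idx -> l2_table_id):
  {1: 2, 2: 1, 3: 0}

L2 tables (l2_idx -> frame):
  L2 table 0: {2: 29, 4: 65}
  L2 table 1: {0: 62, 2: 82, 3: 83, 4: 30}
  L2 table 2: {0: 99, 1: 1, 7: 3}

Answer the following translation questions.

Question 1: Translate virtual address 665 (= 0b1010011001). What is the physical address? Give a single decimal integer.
vaddr = 665 = 0b1010011001
Split: l1_idx=2, l2_idx=4, offset=25
L1[2] = 1
L2[1][4] = 30
paddr = 30 * 32 + 25 = 985

Answer: 985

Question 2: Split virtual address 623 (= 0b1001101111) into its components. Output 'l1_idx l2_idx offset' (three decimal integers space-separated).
Answer: 2 3 15

Derivation:
vaddr = 623 = 0b1001101111
  top 2 bits -> l1_idx = 2
  next 3 bits -> l2_idx = 3
  bottom 5 bits -> offset = 15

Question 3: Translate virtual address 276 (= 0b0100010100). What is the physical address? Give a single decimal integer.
vaddr = 276 = 0b0100010100
Split: l1_idx=1, l2_idx=0, offset=20
L1[1] = 2
L2[2][0] = 99
paddr = 99 * 32 + 20 = 3188

Answer: 3188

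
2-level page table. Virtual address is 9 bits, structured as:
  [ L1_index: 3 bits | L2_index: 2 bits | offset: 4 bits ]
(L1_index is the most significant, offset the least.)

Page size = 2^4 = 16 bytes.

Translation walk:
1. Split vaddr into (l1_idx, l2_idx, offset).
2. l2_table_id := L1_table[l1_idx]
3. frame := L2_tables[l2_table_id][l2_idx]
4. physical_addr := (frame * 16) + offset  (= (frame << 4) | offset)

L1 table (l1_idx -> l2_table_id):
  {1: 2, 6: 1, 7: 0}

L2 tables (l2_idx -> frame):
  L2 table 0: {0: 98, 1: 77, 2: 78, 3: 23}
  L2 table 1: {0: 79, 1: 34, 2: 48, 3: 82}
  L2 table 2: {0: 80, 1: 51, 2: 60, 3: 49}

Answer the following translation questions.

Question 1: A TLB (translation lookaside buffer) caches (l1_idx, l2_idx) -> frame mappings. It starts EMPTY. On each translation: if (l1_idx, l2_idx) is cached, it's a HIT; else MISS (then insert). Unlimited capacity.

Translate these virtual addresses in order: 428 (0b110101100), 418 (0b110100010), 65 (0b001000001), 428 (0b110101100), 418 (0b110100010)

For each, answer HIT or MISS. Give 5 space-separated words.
Answer: MISS HIT MISS HIT HIT

Derivation:
vaddr=428: (6,2) not in TLB -> MISS, insert
vaddr=418: (6,2) in TLB -> HIT
vaddr=65: (1,0) not in TLB -> MISS, insert
vaddr=428: (6,2) in TLB -> HIT
vaddr=418: (6,2) in TLB -> HIT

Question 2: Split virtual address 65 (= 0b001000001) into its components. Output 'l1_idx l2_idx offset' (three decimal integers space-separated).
vaddr = 65 = 0b001000001
  top 3 bits -> l1_idx = 1
  next 2 bits -> l2_idx = 0
  bottom 4 bits -> offset = 1

Answer: 1 0 1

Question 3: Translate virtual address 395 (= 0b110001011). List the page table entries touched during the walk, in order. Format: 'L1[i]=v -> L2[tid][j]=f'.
Answer: L1[6]=1 -> L2[1][0]=79

Derivation:
vaddr = 395 = 0b110001011
Split: l1_idx=6, l2_idx=0, offset=11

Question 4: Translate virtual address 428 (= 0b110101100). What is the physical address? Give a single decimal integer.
Answer: 780

Derivation:
vaddr = 428 = 0b110101100
Split: l1_idx=6, l2_idx=2, offset=12
L1[6] = 1
L2[1][2] = 48
paddr = 48 * 16 + 12 = 780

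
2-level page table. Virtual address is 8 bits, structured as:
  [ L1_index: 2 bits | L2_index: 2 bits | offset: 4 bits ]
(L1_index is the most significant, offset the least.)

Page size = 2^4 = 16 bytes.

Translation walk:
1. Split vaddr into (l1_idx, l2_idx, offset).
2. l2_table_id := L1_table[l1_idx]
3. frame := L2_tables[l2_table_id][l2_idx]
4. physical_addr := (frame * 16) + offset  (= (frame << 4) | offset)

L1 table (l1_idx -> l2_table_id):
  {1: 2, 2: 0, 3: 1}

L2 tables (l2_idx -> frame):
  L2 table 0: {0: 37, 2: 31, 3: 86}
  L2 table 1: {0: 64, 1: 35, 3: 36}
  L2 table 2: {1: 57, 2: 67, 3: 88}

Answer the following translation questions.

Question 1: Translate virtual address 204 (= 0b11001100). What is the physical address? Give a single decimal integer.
vaddr = 204 = 0b11001100
Split: l1_idx=3, l2_idx=0, offset=12
L1[3] = 1
L2[1][0] = 64
paddr = 64 * 16 + 12 = 1036

Answer: 1036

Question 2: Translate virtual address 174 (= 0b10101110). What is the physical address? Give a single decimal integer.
vaddr = 174 = 0b10101110
Split: l1_idx=2, l2_idx=2, offset=14
L1[2] = 0
L2[0][2] = 31
paddr = 31 * 16 + 14 = 510

Answer: 510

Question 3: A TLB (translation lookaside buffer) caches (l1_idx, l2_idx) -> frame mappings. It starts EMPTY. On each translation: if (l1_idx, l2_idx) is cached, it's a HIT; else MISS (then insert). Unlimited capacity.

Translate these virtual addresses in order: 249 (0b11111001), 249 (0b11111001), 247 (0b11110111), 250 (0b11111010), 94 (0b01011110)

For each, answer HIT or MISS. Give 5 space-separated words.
Answer: MISS HIT HIT HIT MISS

Derivation:
vaddr=249: (3,3) not in TLB -> MISS, insert
vaddr=249: (3,3) in TLB -> HIT
vaddr=247: (3,3) in TLB -> HIT
vaddr=250: (3,3) in TLB -> HIT
vaddr=94: (1,1) not in TLB -> MISS, insert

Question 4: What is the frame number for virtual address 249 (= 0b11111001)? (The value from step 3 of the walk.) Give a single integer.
Answer: 36

Derivation:
vaddr = 249: l1_idx=3, l2_idx=3
L1[3] = 1; L2[1][3] = 36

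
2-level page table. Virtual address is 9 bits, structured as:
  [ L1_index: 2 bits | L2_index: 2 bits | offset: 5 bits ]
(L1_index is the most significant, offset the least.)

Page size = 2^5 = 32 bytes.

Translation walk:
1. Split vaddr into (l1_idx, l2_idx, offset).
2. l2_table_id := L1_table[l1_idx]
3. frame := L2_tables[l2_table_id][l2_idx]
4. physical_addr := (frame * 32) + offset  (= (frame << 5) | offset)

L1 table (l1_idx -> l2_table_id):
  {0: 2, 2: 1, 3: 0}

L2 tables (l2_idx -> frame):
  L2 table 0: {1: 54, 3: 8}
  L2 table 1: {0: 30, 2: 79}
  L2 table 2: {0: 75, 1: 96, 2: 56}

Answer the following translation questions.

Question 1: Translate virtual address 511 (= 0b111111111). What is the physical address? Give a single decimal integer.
vaddr = 511 = 0b111111111
Split: l1_idx=3, l2_idx=3, offset=31
L1[3] = 0
L2[0][3] = 8
paddr = 8 * 32 + 31 = 287

Answer: 287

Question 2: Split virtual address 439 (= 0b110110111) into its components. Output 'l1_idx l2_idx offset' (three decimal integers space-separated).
Answer: 3 1 23

Derivation:
vaddr = 439 = 0b110110111
  top 2 bits -> l1_idx = 3
  next 2 bits -> l2_idx = 1
  bottom 5 bits -> offset = 23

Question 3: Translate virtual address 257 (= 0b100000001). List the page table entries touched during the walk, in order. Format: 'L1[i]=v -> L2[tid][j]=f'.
vaddr = 257 = 0b100000001
Split: l1_idx=2, l2_idx=0, offset=1

Answer: L1[2]=1 -> L2[1][0]=30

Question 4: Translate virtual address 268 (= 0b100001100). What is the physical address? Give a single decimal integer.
vaddr = 268 = 0b100001100
Split: l1_idx=2, l2_idx=0, offset=12
L1[2] = 1
L2[1][0] = 30
paddr = 30 * 32 + 12 = 972

Answer: 972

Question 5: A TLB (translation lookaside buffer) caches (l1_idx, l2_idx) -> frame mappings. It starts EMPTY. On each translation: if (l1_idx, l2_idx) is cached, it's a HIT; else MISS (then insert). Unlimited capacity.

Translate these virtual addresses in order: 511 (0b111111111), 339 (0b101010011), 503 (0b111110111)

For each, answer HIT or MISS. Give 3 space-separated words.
Answer: MISS MISS HIT

Derivation:
vaddr=511: (3,3) not in TLB -> MISS, insert
vaddr=339: (2,2) not in TLB -> MISS, insert
vaddr=503: (3,3) in TLB -> HIT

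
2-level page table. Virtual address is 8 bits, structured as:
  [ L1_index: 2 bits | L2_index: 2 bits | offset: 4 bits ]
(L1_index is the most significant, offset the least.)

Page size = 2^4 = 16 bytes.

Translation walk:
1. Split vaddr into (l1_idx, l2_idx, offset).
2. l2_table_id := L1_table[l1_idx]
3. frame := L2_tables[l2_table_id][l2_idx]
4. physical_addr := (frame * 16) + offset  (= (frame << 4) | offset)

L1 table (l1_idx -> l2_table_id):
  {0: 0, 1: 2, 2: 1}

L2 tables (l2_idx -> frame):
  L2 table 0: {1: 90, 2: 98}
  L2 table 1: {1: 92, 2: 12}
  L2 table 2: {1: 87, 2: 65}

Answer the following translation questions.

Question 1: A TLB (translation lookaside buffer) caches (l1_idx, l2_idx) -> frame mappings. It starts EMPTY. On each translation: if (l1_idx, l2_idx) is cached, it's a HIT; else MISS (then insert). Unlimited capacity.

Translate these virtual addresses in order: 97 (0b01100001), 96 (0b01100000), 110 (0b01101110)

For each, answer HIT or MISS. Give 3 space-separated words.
Answer: MISS HIT HIT

Derivation:
vaddr=97: (1,2) not in TLB -> MISS, insert
vaddr=96: (1,2) in TLB -> HIT
vaddr=110: (1,2) in TLB -> HIT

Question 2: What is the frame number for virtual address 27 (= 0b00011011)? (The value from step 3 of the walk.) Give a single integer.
Answer: 90

Derivation:
vaddr = 27: l1_idx=0, l2_idx=1
L1[0] = 0; L2[0][1] = 90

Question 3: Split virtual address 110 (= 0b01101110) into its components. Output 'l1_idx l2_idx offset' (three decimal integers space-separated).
vaddr = 110 = 0b01101110
  top 2 bits -> l1_idx = 1
  next 2 bits -> l2_idx = 2
  bottom 4 bits -> offset = 14

Answer: 1 2 14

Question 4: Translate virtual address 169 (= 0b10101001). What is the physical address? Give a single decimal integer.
vaddr = 169 = 0b10101001
Split: l1_idx=2, l2_idx=2, offset=9
L1[2] = 1
L2[1][2] = 12
paddr = 12 * 16 + 9 = 201

Answer: 201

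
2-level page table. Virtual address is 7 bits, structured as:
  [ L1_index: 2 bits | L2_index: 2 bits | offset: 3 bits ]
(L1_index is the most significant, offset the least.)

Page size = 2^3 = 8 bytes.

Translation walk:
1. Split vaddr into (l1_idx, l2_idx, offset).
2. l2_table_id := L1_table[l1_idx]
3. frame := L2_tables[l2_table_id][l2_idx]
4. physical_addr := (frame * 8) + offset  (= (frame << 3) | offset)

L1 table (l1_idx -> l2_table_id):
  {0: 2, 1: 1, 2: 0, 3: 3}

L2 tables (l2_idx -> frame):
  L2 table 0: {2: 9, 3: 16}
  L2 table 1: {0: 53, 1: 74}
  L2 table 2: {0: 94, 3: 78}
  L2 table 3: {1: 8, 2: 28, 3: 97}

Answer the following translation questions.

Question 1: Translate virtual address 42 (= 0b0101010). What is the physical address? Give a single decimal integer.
vaddr = 42 = 0b0101010
Split: l1_idx=1, l2_idx=1, offset=2
L1[1] = 1
L2[1][1] = 74
paddr = 74 * 8 + 2 = 594

Answer: 594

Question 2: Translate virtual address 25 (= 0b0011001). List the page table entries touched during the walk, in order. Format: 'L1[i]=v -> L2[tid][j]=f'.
vaddr = 25 = 0b0011001
Split: l1_idx=0, l2_idx=3, offset=1

Answer: L1[0]=2 -> L2[2][3]=78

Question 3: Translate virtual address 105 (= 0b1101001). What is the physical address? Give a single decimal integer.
vaddr = 105 = 0b1101001
Split: l1_idx=3, l2_idx=1, offset=1
L1[3] = 3
L2[3][1] = 8
paddr = 8 * 8 + 1 = 65

Answer: 65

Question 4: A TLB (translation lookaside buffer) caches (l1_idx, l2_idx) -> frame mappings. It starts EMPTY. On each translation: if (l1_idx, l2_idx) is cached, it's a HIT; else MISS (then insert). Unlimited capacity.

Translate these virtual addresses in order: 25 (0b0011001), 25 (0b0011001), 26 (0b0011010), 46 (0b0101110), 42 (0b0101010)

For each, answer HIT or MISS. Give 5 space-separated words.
vaddr=25: (0,3) not in TLB -> MISS, insert
vaddr=25: (0,3) in TLB -> HIT
vaddr=26: (0,3) in TLB -> HIT
vaddr=46: (1,1) not in TLB -> MISS, insert
vaddr=42: (1,1) in TLB -> HIT

Answer: MISS HIT HIT MISS HIT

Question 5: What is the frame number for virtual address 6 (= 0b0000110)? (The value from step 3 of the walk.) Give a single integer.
vaddr = 6: l1_idx=0, l2_idx=0
L1[0] = 2; L2[2][0] = 94

Answer: 94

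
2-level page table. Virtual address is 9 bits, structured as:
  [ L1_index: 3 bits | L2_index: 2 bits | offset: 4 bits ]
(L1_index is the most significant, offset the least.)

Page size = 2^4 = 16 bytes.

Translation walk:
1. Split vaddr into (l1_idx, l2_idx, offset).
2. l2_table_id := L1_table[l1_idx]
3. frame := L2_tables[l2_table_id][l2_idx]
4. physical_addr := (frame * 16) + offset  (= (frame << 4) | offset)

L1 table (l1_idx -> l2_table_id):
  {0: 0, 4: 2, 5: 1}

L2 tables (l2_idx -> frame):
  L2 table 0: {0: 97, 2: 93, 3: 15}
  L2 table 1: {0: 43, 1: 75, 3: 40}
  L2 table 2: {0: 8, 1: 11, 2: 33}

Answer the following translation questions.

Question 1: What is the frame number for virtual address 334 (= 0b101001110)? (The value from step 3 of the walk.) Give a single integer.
Answer: 43

Derivation:
vaddr = 334: l1_idx=5, l2_idx=0
L1[5] = 1; L2[1][0] = 43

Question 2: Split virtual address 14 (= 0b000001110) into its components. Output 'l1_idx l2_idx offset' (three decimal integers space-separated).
vaddr = 14 = 0b000001110
  top 3 bits -> l1_idx = 0
  next 2 bits -> l2_idx = 0
  bottom 4 bits -> offset = 14

Answer: 0 0 14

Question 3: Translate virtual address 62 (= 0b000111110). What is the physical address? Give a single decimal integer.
vaddr = 62 = 0b000111110
Split: l1_idx=0, l2_idx=3, offset=14
L1[0] = 0
L2[0][3] = 15
paddr = 15 * 16 + 14 = 254

Answer: 254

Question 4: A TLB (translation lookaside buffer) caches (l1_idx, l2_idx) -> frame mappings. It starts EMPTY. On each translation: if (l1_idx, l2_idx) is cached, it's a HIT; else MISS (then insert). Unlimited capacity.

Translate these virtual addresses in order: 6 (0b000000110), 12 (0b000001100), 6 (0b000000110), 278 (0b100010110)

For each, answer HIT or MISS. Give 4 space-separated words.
vaddr=6: (0,0) not in TLB -> MISS, insert
vaddr=12: (0,0) in TLB -> HIT
vaddr=6: (0,0) in TLB -> HIT
vaddr=278: (4,1) not in TLB -> MISS, insert

Answer: MISS HIT HIT MISS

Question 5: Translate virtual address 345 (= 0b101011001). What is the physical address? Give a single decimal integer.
Answer: 1209

Derivation:
vaddr = 345 = 0b101011001
Split: l1_idx=5, l2_idx=1, offset=9
L1[5] = 1
L2[1][1] = 75
paddr = 75 * 16 + 9 = 1209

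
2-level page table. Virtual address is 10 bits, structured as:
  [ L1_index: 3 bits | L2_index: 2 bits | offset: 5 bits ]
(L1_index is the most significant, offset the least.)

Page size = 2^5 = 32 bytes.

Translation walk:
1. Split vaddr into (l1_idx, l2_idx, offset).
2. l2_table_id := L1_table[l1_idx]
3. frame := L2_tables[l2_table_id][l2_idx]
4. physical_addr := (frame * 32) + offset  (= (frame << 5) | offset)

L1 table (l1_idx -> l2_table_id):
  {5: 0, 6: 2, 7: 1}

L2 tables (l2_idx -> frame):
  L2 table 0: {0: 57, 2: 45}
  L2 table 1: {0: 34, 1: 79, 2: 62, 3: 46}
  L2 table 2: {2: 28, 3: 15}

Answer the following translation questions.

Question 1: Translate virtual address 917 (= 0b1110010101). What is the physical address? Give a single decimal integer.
Answer: 1109

Derivation:
vaddr = 917 = 0b1110010101
Split: l1_idx=7, l2_idx=0, offset=21
L1[7] = 1
L2[1][0] = 34
paddr = 34 * 32 + 21 = 1109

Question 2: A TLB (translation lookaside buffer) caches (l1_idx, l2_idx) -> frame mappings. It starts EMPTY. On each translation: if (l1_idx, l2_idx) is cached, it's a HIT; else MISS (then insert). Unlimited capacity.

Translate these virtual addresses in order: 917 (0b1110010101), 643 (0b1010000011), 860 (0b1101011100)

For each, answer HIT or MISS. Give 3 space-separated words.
Answer: MISS MISS MISS

Derivation:
vaddr=917: (7,0) not in TLB -> MISS, insert
vaddr=643: (5,0) not in TLB -> MISS, insert
vaddr=860: (6,2) not in TLB -> MISS, insert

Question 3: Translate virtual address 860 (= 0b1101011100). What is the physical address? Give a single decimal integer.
Answer: 924

Derivation:
vaddr = 860 = 0b1101011100
Split: l1_idx=6, l2_idx=2, offset=28
L1[6] = 2
L2[2][2] = 28
paddr = 28 * 32 + 28 = 924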